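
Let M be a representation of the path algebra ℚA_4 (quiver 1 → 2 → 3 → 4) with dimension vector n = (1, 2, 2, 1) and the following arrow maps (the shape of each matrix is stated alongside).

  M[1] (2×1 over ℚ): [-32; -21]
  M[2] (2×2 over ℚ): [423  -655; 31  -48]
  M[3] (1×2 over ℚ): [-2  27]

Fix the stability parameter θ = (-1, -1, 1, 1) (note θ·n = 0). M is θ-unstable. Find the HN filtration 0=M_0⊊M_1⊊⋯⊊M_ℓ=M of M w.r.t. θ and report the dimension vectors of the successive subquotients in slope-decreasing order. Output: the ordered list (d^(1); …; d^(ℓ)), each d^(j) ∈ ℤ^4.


Interval decomposition of M: I[1,4], I[2,3].
HN type (ℓ=2): μ^(1)=1; μ^(2)=-1

((0, 0, 2, 1); (1, 2, 0, 0))


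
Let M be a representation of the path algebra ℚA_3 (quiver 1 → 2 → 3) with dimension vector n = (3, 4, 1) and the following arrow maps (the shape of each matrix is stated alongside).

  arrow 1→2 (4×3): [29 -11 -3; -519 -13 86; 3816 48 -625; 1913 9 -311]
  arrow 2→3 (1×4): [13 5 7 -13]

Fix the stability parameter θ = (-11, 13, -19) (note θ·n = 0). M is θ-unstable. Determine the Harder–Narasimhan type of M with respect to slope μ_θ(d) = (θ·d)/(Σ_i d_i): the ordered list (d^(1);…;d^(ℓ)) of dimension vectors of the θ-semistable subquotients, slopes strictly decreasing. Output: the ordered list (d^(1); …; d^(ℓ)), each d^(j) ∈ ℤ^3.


Via rank(M_{q-1}∘⋯∘M_p): M ≅ I[1,2]^2, I[1,3], I[2,2].
μ_θ-semistable layers: μ^(1)=13; μ^(2)=-3; μ^(3)=-11

((0, 3, 0); (0, 1, 1); (3, 0, 0))


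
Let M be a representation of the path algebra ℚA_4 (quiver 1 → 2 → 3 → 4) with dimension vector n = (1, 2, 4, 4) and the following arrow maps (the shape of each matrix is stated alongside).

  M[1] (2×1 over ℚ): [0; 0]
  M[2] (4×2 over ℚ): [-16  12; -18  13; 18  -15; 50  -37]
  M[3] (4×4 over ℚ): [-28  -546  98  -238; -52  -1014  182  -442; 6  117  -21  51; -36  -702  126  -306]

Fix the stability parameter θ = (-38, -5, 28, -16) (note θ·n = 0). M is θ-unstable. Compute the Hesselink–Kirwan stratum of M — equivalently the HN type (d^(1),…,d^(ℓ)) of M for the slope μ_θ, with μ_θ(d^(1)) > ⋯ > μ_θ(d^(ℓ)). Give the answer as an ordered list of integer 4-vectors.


Interval decomposition of M: I[1,1], I[2,3], I[2,4], I[3,3]^2, I[4,4]^3.
HN type (ℓ=5): μ^(1)=28; μ^(2)=6; μ^(3)=-5; μ^(4)=-16; μ^(5)=-38

((0, 0, 3, 0); (0, 0, 1, 1); (0, 2, 0, 0); (0, 0, 0, 3); (1, 0, 0, 0))


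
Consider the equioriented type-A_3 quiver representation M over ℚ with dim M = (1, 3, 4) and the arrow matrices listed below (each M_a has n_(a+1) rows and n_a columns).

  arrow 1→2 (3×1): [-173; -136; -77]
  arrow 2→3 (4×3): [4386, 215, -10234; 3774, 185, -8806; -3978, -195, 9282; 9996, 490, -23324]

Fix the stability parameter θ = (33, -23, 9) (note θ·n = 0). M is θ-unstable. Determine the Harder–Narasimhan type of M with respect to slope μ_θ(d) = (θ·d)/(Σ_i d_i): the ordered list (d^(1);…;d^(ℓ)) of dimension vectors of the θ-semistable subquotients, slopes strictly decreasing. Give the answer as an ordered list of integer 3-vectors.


Barcode: M ≅ I[1,2], I[2,2], I[2,3], I[3,3]^3. HN layers by μ_θ (3 steps, strictly decreasing):
  μ^(1)=9; μ^(2)=5; μ^(3)=-23

((0, 0, 4); (1, 1, 0); (0, 2, 0))


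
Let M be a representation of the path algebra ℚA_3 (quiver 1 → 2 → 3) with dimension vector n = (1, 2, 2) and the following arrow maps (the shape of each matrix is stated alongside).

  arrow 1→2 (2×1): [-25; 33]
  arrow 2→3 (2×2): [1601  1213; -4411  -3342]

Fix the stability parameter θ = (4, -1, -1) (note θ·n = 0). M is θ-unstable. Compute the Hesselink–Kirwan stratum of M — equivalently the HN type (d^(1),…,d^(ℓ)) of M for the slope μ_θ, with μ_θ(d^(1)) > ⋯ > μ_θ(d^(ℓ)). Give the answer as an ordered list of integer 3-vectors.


Via rank(M_{q-1}∘⋯∘M_p): M ≅ I[1,3], I[2,3].
μ_θ-semistable layers: μ^(1)=2/3; μ^(2)=-1

((1, 1, 1); (0, 1, 1))


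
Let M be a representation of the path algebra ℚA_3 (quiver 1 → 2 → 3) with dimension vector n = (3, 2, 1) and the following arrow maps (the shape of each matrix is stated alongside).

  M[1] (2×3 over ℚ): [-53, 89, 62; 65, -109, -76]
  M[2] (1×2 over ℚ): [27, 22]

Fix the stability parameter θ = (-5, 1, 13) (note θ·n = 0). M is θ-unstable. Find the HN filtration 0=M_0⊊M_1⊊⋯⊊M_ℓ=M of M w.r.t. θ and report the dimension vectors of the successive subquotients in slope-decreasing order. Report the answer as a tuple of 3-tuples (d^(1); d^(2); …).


Via rank(M_{q-1}∘⋯∘M_p): M ≅ I[1,1], I[1,2], I[1,3].
μ_θ-semistable layers: μ^(1)=13; μ^(2)=1; μ^(3)=-5

((0, 0, 1); (0, 2, 0); (3, 0, 0))


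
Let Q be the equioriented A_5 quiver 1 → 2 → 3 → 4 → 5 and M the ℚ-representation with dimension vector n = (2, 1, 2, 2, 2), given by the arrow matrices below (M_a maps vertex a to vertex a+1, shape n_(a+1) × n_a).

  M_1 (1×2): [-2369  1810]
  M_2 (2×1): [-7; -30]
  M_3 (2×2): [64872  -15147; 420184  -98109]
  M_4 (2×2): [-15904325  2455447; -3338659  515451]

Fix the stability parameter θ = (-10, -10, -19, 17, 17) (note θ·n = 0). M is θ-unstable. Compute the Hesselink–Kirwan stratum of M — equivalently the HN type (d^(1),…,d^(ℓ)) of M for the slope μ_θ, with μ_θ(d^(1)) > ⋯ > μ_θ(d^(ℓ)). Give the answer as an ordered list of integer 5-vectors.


Barcode: M ≅ I[1,1], I[1,5], I[3,3], I[4,5]. HN layers by μ_θ (4 steps, strictly decreasing):
  μ^(1)=17; μ^(2)=-10; μ^(3)=-13; μ^(4)=-19

((0, 0, 0, 2, 2); (1, 0, 0, 0, 0); (1, 1, 1, 0, 0); (0, 0, 1, 0, 0))


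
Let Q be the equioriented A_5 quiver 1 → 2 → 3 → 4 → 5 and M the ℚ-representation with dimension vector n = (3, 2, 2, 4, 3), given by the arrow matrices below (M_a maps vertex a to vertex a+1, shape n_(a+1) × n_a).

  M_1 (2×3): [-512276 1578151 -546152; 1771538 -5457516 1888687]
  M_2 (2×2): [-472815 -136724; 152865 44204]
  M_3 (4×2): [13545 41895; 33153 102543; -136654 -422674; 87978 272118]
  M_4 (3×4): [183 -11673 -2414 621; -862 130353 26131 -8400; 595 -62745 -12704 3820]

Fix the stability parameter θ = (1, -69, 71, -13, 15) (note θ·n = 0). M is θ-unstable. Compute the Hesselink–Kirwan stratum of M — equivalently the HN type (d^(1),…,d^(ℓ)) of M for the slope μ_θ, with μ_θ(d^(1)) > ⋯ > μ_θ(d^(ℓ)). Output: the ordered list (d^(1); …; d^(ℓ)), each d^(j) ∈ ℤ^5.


Via rank(M_{q-1}∘⋯∘M_p): M ≅ I[1,1], I[1,2], I[1,3], I[3,5], I[4,4], I[4,5]^2.
μ_θ-semistable layers: μ^(1)=71; μ^(2)=73/3; μ^(3)=15; μ^(4)=1; μ^(5)=-13; μ^(6)=-34

((0, 0, 1, 0, 0); (0, 0, 1, 1, 1); (0, 0, 0, 0, 2); (1, 0, 0, 0, 0); (0, 0, 0, 3, 0); (2, 2, 0, 0, 0))


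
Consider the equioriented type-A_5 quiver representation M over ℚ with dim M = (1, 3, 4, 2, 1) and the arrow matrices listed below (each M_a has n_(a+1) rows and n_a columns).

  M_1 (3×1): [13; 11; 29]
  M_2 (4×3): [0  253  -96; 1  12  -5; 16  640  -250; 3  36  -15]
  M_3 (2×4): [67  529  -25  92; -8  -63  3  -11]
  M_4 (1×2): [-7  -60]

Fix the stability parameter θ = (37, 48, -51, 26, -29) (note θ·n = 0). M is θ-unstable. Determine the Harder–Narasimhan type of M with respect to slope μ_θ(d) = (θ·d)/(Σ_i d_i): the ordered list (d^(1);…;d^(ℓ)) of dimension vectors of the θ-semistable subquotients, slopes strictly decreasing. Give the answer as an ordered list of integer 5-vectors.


Interval decomposition of M: I[1,5], I[2,3], I[2,4], I[3,3].
HN type (ℓ=4): μ^(1)=26; μ^(2)=31/5; μ^(3)=-3/2; μ^(4)=-51

((0, 0, 0, 1, 0); (1, 1, 1, 1, 1); (0, 2, 2, 0, 0); (0, 0, 1, 0, 0))


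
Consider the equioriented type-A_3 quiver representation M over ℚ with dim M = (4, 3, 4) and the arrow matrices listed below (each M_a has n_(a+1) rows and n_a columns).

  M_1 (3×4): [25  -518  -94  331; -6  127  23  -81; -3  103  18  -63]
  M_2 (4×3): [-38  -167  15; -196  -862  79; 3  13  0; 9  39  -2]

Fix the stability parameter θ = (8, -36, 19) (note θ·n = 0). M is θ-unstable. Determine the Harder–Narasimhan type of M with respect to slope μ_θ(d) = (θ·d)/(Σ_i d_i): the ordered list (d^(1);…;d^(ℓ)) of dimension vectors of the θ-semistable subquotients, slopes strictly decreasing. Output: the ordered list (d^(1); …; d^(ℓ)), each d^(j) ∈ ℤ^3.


Interval decomposition of M: I[1,1], I[1,3]^3, I[3,3].
HN type (ℓ=3): μ^(1)=19; μ^(2)=8; μ^(3)=-14

((0, 0, 4); (1, 0, 0); (3, 3, 0))


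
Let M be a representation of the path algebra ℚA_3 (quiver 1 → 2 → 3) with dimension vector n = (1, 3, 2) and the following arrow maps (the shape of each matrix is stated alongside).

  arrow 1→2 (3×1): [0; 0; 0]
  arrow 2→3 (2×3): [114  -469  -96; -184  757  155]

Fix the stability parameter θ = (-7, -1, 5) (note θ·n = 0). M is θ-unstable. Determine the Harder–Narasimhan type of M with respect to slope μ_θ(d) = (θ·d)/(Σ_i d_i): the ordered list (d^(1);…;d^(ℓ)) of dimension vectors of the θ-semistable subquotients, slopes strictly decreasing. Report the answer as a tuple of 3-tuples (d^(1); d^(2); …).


Barcode: M ≅ I[1,1], I[2,2], I[2,3]^2. HN layers by μ_θ (3 steps, strictly decreasing):
  μ^(1)=5; μ^(2)=-1; μ^(3)=-7

((0, 0, 2); (0, 3, 0); (1, 0, 0))


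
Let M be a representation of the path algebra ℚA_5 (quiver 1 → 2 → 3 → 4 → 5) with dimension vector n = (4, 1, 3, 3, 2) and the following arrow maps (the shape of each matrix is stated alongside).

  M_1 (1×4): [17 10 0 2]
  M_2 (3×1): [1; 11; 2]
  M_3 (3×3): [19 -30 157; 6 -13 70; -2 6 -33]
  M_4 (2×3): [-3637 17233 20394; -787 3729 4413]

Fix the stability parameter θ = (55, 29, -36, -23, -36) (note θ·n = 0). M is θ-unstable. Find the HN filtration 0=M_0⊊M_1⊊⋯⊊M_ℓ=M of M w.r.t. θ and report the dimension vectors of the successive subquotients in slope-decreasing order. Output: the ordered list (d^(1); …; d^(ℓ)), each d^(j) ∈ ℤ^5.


Via rank(M_{q-1}∘⋯∘M_p): M ≅ I[1,1]^3, I[1,4], I[3,5]^2.
μ_θ-semistable layers: μ^(1)=55; μ^(2)=25/4; μ^(3)=-59/2; μ^(4)=-36

((3, 0, 0, 0, 0); (1, 1, 1, 1, 0); (0, 0, 0, 2, 2); (0, 0, 2, 0, 0))


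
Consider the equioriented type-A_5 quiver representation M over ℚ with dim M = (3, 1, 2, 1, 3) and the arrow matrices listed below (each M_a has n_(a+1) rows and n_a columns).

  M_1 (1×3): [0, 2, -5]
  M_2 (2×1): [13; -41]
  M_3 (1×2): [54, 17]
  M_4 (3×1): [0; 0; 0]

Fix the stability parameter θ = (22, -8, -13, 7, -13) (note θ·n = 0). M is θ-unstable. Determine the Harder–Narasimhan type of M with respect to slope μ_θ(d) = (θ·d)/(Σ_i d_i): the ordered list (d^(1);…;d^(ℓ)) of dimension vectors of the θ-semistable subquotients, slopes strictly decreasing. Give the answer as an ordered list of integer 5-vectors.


Barcode: M ≅ I[1,1]^2, I[1,4], I[3,3], I[5,5]^3. HN layers by μ_θ (4 steps, strictly decreasing):
  μ^(1)=22; μ^(2)=7; μ^(3)=1/3; μ^(4)=-13

((2, 0, 0, 0, 0); (0, 0, 0, 1, 0); (1, 1, 1, 0, 0); (0, 0, 1, 0, 3))


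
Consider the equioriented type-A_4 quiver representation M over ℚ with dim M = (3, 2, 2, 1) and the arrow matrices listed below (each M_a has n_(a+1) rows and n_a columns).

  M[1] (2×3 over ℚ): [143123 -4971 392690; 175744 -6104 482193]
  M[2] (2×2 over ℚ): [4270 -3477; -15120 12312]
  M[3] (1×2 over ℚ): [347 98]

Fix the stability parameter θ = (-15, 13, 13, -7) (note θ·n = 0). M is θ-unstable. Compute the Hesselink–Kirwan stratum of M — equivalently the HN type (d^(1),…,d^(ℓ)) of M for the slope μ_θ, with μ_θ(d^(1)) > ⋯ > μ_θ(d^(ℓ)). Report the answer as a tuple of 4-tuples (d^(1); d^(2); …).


Interval decomposition of M: I[1,1], I[1,2], I[1,4], I[3,3].
HN type (ℓ=3): μ^(1)=13; μ^(2)=19/3; μ^(3)=-15

((0, 1, 1, 0); (0, 1, 1, 1); (3, 0, 0, 0))


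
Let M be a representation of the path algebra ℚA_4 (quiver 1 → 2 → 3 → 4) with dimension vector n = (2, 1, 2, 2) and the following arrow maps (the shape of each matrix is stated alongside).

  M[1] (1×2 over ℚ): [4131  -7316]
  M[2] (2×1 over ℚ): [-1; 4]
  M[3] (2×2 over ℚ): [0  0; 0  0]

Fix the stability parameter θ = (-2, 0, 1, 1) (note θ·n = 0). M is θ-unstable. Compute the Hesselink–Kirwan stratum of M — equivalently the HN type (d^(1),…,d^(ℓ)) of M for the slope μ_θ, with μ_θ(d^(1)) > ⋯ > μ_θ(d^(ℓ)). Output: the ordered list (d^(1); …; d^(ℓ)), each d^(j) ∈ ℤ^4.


Via rank(M_{q-1}∘⋯∘M_p): M ≅ I[1,1], I[1,3], I[3,3], I[4,4]^2.
μ_θ-semistable layers: μ^(1)=1; μ^(2)=0; μ^(3)=-2

((0, 0, 2, 2); (0, 1, 0, 0); (2, 0, 0, 0))


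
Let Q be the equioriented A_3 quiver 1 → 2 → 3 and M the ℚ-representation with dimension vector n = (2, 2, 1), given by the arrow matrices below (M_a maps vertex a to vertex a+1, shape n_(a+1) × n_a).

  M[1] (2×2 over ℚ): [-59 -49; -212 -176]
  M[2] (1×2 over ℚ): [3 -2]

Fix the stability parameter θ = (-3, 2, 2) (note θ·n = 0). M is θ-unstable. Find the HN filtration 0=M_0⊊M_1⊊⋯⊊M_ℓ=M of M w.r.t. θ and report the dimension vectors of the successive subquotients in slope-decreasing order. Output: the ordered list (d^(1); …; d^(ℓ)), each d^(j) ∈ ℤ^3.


Via rank(M_{q-1}∘⋯∘M_p): M ≅ I[1,2], I[1,3].
μ_θ-semistable layers: μ^(1)=2; μ^(2)=-3

((0, 2, 1); (2, 0, 0))


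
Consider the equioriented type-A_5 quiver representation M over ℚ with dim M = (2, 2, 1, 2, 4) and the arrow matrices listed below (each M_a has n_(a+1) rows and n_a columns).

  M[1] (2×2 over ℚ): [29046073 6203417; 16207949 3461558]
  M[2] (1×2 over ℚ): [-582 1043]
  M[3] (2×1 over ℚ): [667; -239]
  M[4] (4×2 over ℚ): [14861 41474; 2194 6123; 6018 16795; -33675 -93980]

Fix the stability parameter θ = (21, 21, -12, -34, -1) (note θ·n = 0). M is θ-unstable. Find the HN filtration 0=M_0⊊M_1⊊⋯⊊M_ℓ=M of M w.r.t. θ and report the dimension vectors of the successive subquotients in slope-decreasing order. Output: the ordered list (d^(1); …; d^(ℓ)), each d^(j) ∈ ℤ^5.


Barcode: M ≅ I[1,2], I[1,5], I[4,5], I[5,5]^2. HN layers by μ_θ (3 steps, strictly decreasing):
  μ^(1)=21; μ^(2)=-1; μ^(3)=-34

((1, 1, 0, 0, 0); (1, 1, 1, 1, 4); (0, 0, 0, 1, 0))


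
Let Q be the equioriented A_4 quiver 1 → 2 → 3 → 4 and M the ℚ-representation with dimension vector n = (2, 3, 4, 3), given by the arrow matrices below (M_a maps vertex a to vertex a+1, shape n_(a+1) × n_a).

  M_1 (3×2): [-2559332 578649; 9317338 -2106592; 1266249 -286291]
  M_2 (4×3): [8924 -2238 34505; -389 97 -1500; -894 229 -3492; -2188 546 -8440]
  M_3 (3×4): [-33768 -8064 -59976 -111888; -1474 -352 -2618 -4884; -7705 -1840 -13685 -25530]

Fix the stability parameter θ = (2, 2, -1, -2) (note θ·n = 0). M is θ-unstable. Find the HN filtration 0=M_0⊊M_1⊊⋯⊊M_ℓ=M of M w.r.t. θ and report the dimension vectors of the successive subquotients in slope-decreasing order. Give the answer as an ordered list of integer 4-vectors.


Via rank(M_{q-1}∘⋯∘M_p): M ≅ I[1,3], I[1,4], I[2,3], I[3,3], I[4,4]^2.
μ_θ-semistable layers: μ^(1)=1; μ^(2)=1/2; μ^(3)=1/4; μ^(4)=-1; μ^(5)=-2

((1, 1, 1, 0); (0, 1, 1, 0); (1, 1, 1, 1); (0, 0, 1, 0); (0, 0, 0, 2))


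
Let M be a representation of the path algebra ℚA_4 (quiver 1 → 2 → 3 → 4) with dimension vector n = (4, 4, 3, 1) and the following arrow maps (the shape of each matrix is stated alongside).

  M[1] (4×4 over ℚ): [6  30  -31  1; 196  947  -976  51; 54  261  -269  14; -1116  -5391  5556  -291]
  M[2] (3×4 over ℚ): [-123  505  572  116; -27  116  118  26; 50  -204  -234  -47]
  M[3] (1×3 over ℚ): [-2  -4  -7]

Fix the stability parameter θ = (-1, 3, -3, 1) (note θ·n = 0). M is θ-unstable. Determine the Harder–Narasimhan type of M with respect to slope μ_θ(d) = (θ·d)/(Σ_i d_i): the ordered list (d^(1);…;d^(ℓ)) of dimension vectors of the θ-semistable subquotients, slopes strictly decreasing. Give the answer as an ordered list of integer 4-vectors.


Via rank(M_{q-1}∘⋯∘M_p): M ≅ I[1,1]^2, I[1,3], I[1,4], I[2,2], I[2,3].
μ_θ-semistable layers: μ^(1)=3; μ^(2)=1; μ^(3)=0; μ^(4)=-1

((0, 1, 0, 0); (0, 0, 0, 1); (0, 3, 3, 0); (4, 0, 0, 0))


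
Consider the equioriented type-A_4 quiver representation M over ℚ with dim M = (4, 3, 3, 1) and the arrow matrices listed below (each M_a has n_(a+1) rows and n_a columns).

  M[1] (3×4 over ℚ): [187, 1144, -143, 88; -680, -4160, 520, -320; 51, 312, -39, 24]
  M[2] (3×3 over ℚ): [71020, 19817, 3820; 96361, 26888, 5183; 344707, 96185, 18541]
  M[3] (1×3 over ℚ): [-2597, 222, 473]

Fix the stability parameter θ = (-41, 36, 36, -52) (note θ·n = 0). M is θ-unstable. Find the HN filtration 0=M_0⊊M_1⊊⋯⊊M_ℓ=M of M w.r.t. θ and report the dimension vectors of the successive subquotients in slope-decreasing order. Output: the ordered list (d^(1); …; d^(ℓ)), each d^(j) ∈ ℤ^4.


Interval decomposition of M: I[1,1]^3, I[1,2], I[2,3], I[2,4], I[3,3].
HN type (ℓ=3): μ^(1)=36; μ^(2)=20/3; μ^(3)=-41

((0, 2, 2, 0); (0, 1, 1, 1); (4, 0, 0, 0))


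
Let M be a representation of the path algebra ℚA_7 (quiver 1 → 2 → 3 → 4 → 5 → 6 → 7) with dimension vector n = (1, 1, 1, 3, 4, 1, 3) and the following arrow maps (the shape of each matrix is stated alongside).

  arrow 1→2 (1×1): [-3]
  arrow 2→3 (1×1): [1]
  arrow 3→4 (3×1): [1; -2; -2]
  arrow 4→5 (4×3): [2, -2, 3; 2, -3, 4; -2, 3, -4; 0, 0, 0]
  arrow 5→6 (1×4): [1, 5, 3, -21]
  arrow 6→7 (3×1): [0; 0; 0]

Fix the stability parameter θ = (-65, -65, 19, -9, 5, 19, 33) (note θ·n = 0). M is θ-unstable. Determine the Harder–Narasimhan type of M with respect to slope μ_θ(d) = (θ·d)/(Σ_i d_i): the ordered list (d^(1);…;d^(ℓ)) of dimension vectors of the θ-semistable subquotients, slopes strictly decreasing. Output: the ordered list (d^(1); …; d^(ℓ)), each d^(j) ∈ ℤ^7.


Barcode: M ≅ I[1,4], I[4,5], I[4,6], I[5,5]^2, I[7,7]^3. HN layers by μ_θ (5 steps, strictly decreasing):
  μ^(1)=33; μ^(2)=19; μ^(3)=5; μ^(4)=-9; μ^(5)=-65

((0, 0, 0, 0, 0, 0, 3); (0, 0, 0, 0, 0, 1, 0); (0, 0, 1, 1, 4, 0, 0); (0, 0, 0, 2, 0, 0, 0); (1, 1, 0, 0, 0, 0, 0))


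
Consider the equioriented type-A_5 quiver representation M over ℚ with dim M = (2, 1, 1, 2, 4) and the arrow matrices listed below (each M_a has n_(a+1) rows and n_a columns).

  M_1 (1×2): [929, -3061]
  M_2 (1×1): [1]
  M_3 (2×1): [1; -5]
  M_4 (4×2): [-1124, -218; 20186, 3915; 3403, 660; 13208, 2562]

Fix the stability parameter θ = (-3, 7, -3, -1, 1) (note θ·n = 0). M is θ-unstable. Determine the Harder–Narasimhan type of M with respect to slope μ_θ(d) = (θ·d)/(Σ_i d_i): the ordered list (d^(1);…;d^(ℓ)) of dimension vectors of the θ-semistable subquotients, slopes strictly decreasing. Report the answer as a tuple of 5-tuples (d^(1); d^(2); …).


Via rank(M_{q-1}∘⋯∘M_p): M ≅ I[1,1], I[1,5], I[4,5], I[5,5]^2.
μ_θ-semistable layers: μ^(1)=1; μ^(2)=-1; μ^(3)=-3

((0, 1, 1, 1, 4); (0, 0, 0, 1, 0); (2, 0, 0, 0, 0))


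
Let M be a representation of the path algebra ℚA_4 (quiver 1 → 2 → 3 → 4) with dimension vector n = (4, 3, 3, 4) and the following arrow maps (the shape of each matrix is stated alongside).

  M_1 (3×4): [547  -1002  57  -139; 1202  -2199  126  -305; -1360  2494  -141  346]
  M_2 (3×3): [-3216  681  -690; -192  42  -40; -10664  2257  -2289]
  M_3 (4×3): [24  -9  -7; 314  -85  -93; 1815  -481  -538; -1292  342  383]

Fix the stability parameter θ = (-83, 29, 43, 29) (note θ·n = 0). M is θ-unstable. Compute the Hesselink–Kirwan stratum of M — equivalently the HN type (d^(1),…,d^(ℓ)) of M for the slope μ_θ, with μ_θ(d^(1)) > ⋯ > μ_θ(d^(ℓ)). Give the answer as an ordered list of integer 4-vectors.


Via rank(M_{q-1}∘⋯∘M_p): M ≅ I[1,1], I[1,2], I[1,4]^2, I[3,4], I[4,4].
μ_θ-semistable layers: μ^(1)=36; μ^(2)=29; μ^(3)=-83

((0, 0, 3, 3); (0, 3, 0, 1); (4, 0, 0, 0))


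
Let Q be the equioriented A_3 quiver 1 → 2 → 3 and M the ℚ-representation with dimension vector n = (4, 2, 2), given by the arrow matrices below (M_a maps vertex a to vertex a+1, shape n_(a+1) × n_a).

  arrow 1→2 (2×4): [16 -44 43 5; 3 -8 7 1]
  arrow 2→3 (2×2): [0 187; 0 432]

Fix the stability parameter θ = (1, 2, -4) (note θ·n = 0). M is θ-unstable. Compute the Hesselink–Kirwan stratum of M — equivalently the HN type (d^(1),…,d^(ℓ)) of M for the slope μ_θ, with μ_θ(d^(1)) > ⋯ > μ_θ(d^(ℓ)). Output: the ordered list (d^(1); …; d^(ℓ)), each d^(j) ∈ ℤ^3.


Via rank(M_{q-1}∘⋯∘M_p): M ≅ I[1,1]^2, I[1,2], I[1,3], I[3,3].
μ_θ-semistable layers: μ^(1)=2; μ^(2)=1; μ^(3)=-1/3; μ^(4)=-4

((0, 1, 0); (3, 0, 0); (1, 1, 1); (0, 0, 1))


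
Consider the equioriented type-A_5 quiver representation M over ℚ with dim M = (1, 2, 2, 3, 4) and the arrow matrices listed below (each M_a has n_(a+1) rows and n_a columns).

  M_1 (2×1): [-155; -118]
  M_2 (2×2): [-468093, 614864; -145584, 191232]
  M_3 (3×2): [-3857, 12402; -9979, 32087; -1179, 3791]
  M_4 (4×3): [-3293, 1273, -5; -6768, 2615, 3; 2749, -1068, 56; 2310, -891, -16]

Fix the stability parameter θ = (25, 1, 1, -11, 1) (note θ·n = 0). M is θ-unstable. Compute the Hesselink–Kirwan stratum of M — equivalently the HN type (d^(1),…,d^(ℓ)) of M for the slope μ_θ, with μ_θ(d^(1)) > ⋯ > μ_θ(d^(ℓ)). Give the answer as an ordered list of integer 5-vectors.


Via rank(M_{q-1}∘⋯∘M_p): M ≅ I[1,5], I[2,2], I[3,5], I[4,5], I[5,5].
μ_θ-semistable layers: μ^(1)=17/5; μ^(2)=1; μ^(3)=-5; μ^(4)=-11

((1, 1, 1, 1, 1); (0, 1, 0, 0, 3); (0, 0, 1, 1, 0); (0, 0, 0, 1, 0))


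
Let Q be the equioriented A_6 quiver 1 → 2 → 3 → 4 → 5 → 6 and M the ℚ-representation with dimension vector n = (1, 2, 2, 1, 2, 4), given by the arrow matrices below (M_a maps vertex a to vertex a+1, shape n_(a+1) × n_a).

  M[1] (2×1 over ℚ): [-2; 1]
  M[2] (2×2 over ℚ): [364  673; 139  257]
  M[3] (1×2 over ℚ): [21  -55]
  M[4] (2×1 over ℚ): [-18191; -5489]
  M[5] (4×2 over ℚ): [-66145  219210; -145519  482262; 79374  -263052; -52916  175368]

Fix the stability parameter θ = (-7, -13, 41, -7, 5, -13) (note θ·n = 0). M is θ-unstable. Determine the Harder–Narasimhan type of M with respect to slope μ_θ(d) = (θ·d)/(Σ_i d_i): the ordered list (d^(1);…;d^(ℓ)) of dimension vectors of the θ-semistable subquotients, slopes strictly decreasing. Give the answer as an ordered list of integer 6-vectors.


Interval decomposition of M: I[1,3], I[2,6], I[5,5], I[6,6]^3.
HN type (ℓ=5): μ^(1)=41; μ^(2)=13/2; μ^(3)=5; μ^(4)=-10; μ^(5)=-13

((0, 0, 1, 0, 0, 0); (0, 0, 1, 1, 1, 1); (0, 0, 0, 0, 1, 0); (1, 1, 0, 0, 0, 0); (0, 1, 0, 0, 0, 3))


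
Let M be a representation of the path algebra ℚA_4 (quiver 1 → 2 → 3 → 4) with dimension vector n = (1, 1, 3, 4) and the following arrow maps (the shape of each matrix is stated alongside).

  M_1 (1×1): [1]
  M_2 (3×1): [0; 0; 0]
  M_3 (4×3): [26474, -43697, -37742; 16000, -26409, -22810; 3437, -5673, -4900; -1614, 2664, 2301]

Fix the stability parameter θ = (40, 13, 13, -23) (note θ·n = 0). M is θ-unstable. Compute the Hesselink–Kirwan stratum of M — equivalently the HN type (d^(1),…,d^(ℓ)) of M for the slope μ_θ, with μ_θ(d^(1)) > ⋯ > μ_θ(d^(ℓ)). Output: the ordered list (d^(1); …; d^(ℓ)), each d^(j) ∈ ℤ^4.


Interval decomposition of M: I[1,2], I[3,4]^3, I[4,4].
HN type (ℓ=3): μ^(1)=53/2; μ^(2)=-5; μ^(3)=-23

((1, 1, 0, 0); (0, 0, 3, 3); (0, 0, 0, 1))


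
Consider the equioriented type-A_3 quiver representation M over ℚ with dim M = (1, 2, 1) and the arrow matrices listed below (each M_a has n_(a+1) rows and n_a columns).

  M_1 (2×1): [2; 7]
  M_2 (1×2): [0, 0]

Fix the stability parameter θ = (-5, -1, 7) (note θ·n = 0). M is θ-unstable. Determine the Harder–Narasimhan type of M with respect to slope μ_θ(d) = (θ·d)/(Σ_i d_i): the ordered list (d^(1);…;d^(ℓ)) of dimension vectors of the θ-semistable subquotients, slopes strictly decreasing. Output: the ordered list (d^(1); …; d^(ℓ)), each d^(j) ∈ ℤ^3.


Interval decomposition of M: I[1,2], I[2,2], I[3,3].
HN type (ℓ=3): μ^(1)=7; μ^(2)=-1; μ^(3)=-5

((0, 0, 1); (0, 2, 0); (1, 0, 0))


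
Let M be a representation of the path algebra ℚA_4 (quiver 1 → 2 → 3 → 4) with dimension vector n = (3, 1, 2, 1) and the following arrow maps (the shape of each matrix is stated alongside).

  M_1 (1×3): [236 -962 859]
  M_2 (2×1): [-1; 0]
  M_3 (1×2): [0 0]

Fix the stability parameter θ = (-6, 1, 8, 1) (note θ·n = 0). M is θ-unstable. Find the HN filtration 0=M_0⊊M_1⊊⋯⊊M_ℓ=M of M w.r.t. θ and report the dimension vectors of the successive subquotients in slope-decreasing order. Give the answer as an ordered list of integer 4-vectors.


Barcode: M ≅ I[1,1]^2, I[1,3], I[3,3], I[4,4]. HN layers by μ_θ (3 steps, strictly decreasing):
  μ^(1)=8; μ^(2)=1; μ^(3)=-6

((0, 0, 2, 0); (0, 1, 0, 1); (3, 0, 0, 0))


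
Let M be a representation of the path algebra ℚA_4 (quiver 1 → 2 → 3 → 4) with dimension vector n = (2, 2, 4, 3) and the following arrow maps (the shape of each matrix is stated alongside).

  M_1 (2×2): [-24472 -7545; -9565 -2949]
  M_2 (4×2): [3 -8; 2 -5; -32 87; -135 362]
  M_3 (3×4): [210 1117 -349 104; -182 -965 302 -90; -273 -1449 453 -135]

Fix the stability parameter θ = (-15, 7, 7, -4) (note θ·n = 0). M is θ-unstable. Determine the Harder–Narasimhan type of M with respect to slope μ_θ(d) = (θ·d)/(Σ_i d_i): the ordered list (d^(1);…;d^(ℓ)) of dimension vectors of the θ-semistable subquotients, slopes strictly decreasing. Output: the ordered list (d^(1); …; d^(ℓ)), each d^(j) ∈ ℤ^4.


Barcode: M ≅ I[1,3], I[1,4], I[3,4]^2. HN layers by μ_θ (4 steps, strictly decreasing):
  μ^(1)=7; μ^(2)=10/3; μ^(3)=3/2; μ^(4)=-15

((0, 1, 1, 0); (0, 1, 1, 1); (0, 0, 2, 2); (2, 0, 0, 0))


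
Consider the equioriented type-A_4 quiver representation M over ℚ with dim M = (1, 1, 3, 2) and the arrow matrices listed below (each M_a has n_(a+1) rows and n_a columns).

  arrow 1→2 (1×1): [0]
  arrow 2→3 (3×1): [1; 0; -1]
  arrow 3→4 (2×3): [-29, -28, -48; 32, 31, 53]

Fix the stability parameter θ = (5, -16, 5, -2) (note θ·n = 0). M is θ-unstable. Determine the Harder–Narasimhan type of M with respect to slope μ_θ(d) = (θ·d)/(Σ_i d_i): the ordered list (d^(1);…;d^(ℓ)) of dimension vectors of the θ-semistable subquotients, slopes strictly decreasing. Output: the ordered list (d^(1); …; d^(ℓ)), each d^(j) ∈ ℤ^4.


Barcode: M ≅ I[1,1], I[2,4], I[3,3], I[3,4]. HN layers by μ_θ (3 steps, strictly decreasing):
  μ^(1)=5; μ^(2)=3/2; μ^(3)=-16

((1, 0, 1, 0); (0, 0, 2, 2); (0, 1, 0, 0))


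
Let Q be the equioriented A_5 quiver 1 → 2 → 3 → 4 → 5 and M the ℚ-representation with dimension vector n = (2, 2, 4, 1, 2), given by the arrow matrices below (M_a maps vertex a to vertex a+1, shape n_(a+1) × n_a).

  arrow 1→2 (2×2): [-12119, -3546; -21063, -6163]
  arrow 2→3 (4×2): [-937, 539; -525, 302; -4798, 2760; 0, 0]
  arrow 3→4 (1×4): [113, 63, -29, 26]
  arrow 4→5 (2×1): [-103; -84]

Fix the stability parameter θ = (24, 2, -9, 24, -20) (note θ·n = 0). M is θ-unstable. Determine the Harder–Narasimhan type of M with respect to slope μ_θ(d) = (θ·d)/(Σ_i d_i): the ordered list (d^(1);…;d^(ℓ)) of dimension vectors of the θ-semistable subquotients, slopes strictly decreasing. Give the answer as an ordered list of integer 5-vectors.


Barcode: M ≅ I[1,3], I[1,5], I[3,3]^2, I[5,5]. HN layers by μ_θ (4 steps, strictly decreasing):
  μ^(1)=17/3; μ^(2)=21/5; μ^(3)=-9; μ^(4)=-20

((1, 1, 1, 0, 0); (1, 1, 1, 1, 1); (0, 0, 2, 0, 0); (0, 0, 0, 0, 1))


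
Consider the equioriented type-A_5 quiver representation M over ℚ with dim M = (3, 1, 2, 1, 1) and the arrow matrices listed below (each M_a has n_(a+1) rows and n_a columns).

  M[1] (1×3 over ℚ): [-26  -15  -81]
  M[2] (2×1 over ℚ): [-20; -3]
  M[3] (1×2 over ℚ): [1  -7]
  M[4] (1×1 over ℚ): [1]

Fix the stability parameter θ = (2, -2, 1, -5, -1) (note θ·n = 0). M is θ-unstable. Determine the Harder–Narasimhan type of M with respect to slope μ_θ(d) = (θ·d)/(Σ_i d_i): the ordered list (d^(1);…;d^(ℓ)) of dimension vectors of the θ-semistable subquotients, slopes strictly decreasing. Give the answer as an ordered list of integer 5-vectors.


Barcode: M ≅ I[1,1]^2, I[1,5], I[3,3]. HN layers by μ_θ (3 steps, strictly decreasing):
  μ^(1)=2; μ^(2)=1; μ^(3)=-1

((2, 0, 0, 0, 0); (0, 0, 1, 0, 0); (1, 1, 1, 1, 1))


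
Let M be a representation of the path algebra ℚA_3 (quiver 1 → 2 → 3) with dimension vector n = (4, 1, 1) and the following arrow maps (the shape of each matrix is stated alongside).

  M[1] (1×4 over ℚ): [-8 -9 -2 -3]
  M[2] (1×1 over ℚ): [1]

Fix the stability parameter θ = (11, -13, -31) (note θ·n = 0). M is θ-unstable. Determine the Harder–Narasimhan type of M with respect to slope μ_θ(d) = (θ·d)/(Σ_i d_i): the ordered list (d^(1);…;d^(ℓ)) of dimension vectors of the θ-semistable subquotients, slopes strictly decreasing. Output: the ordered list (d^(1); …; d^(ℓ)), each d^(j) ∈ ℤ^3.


Via rank(M_{q-1}∘⋯∘M_p): M ≅ I[1,1]^3, I[1,3].
μ_θ-semistable layers: μ^(1)=11; μ^(2)=-11

((3, 0, 0); (1, 1, 1))


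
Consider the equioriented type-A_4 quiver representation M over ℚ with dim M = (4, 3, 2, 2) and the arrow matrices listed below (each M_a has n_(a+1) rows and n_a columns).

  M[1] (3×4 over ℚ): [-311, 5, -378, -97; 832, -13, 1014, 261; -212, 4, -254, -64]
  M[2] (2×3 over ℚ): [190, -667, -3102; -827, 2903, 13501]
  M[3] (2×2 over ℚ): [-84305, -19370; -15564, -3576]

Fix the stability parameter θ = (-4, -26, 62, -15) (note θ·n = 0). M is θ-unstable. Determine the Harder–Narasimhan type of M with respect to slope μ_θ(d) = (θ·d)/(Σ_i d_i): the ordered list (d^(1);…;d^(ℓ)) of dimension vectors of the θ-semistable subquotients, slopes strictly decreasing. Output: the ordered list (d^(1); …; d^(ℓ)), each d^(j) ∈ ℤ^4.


Interval decomposition of M: I[1,1], I[1,2], I[1,3], I[1,4], I[4,4].
HN type (ℓ=4): μ^(1)=62; μ^(2)=47/2; μ^(3)=-4; μ^(4)=-15

((0, 0, 1, 0); (0, 0, 1, 1); (1, 0, 0, 0); (3, 3, 0, 1))


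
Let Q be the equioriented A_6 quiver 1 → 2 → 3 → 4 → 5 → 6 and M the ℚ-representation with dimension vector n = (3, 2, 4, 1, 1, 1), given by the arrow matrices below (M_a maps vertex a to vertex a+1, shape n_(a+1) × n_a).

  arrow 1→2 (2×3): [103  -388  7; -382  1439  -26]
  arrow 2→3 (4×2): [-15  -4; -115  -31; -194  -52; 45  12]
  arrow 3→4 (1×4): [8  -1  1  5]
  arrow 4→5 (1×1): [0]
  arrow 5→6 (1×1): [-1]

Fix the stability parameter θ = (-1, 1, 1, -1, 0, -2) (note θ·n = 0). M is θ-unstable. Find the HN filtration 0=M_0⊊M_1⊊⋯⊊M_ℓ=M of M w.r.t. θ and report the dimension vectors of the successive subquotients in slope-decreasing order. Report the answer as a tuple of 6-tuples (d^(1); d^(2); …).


Via rank(M_{q-1}∘⋯∘M_p): M ≅ I[1,1], I[1,3], I[1,4], I[3,3]^2, I[5,6].
μ_θ-semistable layers: μ^(1)=1; μ^(2)=1/3; μ^(3)=-1

((0, 1, 3, 0, 0, 0); (0, 1, 1, 1, 0, 0); (3, 0, 0, 0, 1, 1))


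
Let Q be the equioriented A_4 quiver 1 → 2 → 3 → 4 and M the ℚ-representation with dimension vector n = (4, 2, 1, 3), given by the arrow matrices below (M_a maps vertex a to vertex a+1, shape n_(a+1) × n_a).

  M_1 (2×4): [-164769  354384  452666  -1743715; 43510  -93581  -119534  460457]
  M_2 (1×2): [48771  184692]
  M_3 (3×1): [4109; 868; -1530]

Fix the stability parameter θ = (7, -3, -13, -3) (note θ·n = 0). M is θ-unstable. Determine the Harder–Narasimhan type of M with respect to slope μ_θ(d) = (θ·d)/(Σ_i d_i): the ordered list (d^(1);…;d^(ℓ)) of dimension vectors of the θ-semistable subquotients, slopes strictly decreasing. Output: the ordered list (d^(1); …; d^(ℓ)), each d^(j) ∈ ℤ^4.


Barcode: M ≅ I[1,1]^2, I[1,2], I[1,4], I[4,4]^2. HN layers by μ_θ (3 steps, strictly decreasing):
  μ^(1)=7; μ^(2)=2; μ^(3)=-3

((2, 0, 0, 0); (1, 1, 0, 0); (1, 1, 1, 3))


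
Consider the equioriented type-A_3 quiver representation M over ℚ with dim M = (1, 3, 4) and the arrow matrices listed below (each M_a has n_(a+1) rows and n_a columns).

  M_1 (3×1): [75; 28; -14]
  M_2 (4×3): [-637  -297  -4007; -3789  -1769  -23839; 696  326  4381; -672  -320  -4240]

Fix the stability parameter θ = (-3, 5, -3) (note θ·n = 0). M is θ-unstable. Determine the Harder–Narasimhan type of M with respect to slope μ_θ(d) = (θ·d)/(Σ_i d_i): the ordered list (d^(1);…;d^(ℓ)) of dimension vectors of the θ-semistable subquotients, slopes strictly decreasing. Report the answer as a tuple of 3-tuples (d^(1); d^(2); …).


Barcode: M ≅ I[1,3], I[2,2], I[2,3], I[3,3]^2. HN layers by μ_θ (3 steps, strictly decreasing):
  μ^(1)=5; μ^(2)=1; μ^(3)=-3

((0, 1, 0); (0, 2, 2); (1, 0, 2))


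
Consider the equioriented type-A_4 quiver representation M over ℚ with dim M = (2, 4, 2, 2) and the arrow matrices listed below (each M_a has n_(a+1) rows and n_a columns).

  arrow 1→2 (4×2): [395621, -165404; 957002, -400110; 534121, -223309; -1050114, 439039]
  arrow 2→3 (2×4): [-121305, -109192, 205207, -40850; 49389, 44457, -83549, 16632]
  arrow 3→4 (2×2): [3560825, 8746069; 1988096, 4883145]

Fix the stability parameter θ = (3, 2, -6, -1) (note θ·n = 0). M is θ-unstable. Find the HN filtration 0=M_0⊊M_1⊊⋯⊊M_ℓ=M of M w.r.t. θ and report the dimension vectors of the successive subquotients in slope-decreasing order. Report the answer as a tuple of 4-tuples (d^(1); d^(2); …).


Via rank(M_{q-1}∘⋯∘M_p): M ≅ I[1,4]^2, I[2,2]^2.
μ_θ-semistable layers: μ^(1)=2; μ^(2)=-1/2

((0, 2, 0, 0); (2, 2, 2, 2))


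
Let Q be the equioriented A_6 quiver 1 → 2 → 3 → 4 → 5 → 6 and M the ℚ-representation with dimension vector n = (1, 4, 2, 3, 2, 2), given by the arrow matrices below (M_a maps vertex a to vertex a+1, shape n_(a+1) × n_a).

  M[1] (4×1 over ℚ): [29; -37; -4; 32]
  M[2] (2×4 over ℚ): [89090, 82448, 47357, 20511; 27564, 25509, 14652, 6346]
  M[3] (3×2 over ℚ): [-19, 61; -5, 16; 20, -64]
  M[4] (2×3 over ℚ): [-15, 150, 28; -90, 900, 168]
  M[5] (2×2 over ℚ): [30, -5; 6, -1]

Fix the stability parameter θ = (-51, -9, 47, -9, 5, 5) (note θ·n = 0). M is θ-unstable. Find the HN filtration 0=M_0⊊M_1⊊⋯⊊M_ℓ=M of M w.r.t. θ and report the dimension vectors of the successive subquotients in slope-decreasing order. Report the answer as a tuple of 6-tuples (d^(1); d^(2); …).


Via rank(M_{q-1}∘⋯∘M_p): M ≅ I[1,5], I[2,2]^2, I[2,4], I[4,4], I[5,6], I[6,6].
μ_θ-semistable layers: μ^(1)=19; μ^(2)=43/3; μ^(3)=5; μ^(4)=-9; μ^(5)=-51

((0, 0, 1, 1, 0, 0); (0, 0, 1, 1, 1, 0); (0, 0, 0, 0, 1, 2); (0, 4, 0, 1, 0, 0); (1, 0, 0, 0, 0, 0))


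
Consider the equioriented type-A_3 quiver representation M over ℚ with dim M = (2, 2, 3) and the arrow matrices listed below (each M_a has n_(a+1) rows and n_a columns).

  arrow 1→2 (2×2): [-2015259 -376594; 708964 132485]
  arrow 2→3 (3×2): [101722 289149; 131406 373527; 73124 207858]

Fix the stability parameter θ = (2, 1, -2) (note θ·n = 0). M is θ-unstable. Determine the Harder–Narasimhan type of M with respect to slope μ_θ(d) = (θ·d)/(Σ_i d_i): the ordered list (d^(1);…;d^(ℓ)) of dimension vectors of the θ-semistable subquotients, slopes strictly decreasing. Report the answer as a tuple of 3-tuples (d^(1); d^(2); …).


Interval decomposition of M: I[1,2], I[1,3], I[3,3]^2.
HN type (ℓ=3): μ^(1)=3/2; μ^(2)=1/3; μ^(3)=-2

((1, 1, 0); (1, 1, 1); (0, 0, 2))


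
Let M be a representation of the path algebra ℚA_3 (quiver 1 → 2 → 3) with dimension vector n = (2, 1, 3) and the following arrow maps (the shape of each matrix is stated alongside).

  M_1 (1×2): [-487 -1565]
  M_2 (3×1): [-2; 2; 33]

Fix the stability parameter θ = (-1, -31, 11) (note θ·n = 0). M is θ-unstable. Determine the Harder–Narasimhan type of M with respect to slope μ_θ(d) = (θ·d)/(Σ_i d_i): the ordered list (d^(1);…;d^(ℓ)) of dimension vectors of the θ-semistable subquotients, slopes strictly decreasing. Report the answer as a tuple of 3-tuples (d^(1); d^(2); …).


Barcode: M ≅ I[1,1], I[1,3], I[3,3]^2. HN layers by μ_θ (3 steps, strictly decreasing):
  μ^(1)=11; μ^(2)=-1; μ^(3)=-16

((0, 0, 3); (1, 0, 0); (1, 1, 0))


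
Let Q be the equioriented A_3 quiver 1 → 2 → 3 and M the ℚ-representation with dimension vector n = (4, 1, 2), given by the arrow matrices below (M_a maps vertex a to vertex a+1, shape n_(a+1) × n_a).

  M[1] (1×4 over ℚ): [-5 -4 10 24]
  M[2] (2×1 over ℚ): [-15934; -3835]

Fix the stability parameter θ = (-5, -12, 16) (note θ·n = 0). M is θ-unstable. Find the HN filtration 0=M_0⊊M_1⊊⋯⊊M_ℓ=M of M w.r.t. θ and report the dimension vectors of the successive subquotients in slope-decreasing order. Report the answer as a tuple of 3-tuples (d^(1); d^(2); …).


Barcode: M ≅ I[1,1]^3, I[1,3], I[3,3]. HN layers by μ_θ (3 steps, strictly decreasing):
  μ^(1)=16; μ^(2)=-5; μ^(3)=-17/2

((0, 0, 2); (3, 0, 0); (1, 1, 0))


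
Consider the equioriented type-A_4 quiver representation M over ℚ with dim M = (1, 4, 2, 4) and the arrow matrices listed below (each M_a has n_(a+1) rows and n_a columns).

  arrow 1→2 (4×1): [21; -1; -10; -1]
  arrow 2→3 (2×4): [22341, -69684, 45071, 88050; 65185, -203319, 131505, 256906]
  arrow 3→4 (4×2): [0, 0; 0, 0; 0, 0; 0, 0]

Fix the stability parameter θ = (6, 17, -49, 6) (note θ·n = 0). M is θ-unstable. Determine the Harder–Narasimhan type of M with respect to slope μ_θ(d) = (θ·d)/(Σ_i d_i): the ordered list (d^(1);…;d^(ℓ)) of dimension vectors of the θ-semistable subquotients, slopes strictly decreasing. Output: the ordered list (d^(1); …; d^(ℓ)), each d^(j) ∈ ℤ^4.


Via rank(M_{q-1}∘⋯∘M_p): M ≅ I[1,3], I[2,2]^2, I[2,3], I[4,4]^4.
μ_θ-semistable layers: μ^(1)=17; μ^(2)=6; μ^(3)=-26/3; μ^(4)=-16

((0, 2, 0, 0); (0, 0, 0, 4); (1, 1, 1, 0); (0, 1, 1, 0))


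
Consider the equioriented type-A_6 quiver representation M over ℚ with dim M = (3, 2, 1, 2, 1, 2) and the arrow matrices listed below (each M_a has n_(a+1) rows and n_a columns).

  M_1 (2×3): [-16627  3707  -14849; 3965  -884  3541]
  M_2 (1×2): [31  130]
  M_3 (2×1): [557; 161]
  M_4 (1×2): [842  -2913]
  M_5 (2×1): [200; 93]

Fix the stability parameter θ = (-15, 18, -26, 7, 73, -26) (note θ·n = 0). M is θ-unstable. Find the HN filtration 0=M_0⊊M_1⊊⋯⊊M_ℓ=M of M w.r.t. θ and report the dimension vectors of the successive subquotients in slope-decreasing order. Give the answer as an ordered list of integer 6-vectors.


Barcode: M ≅ I[1,1], I[1,2], I[1,6], I[4,4], I[6,6]. HN layers by μ_θ (6 steps, strictly decreasing):
  μ^(1)=47/2; μ^(2)=18; μ^(3)=7; μ^(4)=-4; μ^(5)=-15; μ^(6)=-26

((0, 0, 0, 0, 1, 1); (0, 1, 0, 0, 0, 0); (0, 0, 0, 2, 0, 0); (0, 1, 1, 0, 0, 0); (3, 0, 0, 0, 0, 0); (0, 0, 0, 0, 0, 1))


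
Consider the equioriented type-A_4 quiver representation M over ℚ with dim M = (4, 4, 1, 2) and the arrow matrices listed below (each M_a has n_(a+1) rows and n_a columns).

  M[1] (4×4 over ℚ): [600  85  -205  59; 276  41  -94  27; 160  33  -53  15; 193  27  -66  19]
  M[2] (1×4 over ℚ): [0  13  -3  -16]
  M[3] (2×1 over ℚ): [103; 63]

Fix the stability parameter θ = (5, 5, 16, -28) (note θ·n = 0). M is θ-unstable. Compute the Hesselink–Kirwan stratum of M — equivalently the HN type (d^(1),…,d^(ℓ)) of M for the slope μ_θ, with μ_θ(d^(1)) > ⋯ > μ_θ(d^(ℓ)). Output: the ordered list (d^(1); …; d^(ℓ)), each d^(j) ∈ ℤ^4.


Interval decomposition of M: I[1,1], I[1,2]^2, I[1,4], I[2,2], I[4,4].
HN type (ℓ=3): μ^(1)=5; μ^(2)=-1/2; μ^(3)=-28

((3, 3, 0, 0); (1, 1, 1, 1); (0, 0, 0, 1))


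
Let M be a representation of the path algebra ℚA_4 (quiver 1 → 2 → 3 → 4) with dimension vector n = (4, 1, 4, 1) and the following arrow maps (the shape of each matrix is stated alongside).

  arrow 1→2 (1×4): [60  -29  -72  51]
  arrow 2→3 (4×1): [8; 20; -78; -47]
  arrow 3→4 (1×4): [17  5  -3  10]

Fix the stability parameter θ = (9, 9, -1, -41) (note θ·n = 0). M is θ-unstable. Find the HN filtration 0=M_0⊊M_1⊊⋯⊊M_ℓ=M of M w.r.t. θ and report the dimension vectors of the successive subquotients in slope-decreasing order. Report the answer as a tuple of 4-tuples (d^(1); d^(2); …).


Barcode: M ≅ I[1,1]^3, I[1,3], I[3,3]^2, I[3,4]. HN layers by μ_θ (4 steps, strictly decreasing):
  μ^(1)=9; μ^(2)=17/3; μ^(3)=-1; μ^(4)=-21

((3, 0, 0, 0); (1, 1, 1, 0); (0, 0, 2, 0); (0, 0, 1, 1))
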